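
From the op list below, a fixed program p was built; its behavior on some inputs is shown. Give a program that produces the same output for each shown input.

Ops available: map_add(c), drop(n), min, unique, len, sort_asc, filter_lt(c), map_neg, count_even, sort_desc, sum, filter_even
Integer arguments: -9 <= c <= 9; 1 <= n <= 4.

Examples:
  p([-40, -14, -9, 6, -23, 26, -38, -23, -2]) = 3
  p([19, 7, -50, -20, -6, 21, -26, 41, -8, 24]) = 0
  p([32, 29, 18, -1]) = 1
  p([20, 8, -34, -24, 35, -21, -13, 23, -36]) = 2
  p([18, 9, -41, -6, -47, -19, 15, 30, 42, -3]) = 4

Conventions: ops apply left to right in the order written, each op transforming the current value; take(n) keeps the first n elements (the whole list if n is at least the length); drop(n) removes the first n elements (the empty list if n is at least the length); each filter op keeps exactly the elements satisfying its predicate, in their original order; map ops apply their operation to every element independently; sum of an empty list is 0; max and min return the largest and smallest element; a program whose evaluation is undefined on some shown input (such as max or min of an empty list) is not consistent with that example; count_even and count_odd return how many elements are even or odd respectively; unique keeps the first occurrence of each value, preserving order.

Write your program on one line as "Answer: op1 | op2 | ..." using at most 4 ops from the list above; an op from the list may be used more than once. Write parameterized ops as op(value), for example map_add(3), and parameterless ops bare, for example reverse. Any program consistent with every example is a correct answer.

map_add(-3) | filter_lt(-3) | filter_even | len

Check, running the answer program on each example:
  [-40, -14, -9, 6, -23, 26, -38, -23, -2] -> [-43, -17, -12, 3, -26, 23, -41, -26, -5] -> [-43, -17, -12, -26, -41, -26, -5] -> [-12, -26, -26] -> 3
  [19, 7, -50, -20, -6, 21, -26, 41, -8, 24] -> [16, 4, -53, -23, -9, 18, -29, 38, -11, 21] -> [-53, -23, -9, -29, -11] -> [] -> 0
  [32, 29, 18, -1] -> [29, 26, 15, -4] -> [-4] -> [-4] -> 1
  [20, 8, -34, -24, 35, -21, -13, 23, -36] -> [17, 5, -37, -27, 32, -24, -16, 20, -39] -> [-37, -27, -24, -16, -39] -> [-24, -16] -> 2
  [18, 9, -41, -6, -47, -19, 15, 30, 42, -3] -> [15, 6, -44, -9, -50, -22, 12, 27, 39, -6] -> [-44, -9, -50, -22, -6] -> [-44, -50, -22, -6] -> 4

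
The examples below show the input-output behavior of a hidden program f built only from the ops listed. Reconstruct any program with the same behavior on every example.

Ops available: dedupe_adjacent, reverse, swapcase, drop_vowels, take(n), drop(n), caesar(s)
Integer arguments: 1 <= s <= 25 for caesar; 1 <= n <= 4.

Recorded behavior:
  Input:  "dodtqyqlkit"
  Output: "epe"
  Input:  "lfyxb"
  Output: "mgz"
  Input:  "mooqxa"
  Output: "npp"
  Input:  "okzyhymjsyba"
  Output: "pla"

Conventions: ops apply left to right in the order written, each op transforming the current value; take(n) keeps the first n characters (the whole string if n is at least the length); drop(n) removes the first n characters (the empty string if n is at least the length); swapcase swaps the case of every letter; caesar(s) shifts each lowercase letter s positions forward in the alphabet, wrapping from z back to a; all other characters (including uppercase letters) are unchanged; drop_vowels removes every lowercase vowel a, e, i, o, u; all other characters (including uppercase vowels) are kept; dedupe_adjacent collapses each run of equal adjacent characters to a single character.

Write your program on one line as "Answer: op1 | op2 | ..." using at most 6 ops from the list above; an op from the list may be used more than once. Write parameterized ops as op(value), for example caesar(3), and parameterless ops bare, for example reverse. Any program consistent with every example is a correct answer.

take(3) | caesar(11) | caesar(23) | caesar(8) | caesar(11)

Check, running the answer program on each example:
  "dodtqyqlkit" -> "dod" -> "ozo" -> "lwl" -> "tet" -> "epe"
  "lfyxb" -> "lfy" -> "wqj" -> "tng" -> "bvo" -> "mgz"
  "mooqxa" -> "moo" -> "xzz" -> "uww" -> "cee" -> "npp"
  "okzyhymjsyba" -> "okz" -> "zvk" -> "wsh" -> "eap" -> "pla"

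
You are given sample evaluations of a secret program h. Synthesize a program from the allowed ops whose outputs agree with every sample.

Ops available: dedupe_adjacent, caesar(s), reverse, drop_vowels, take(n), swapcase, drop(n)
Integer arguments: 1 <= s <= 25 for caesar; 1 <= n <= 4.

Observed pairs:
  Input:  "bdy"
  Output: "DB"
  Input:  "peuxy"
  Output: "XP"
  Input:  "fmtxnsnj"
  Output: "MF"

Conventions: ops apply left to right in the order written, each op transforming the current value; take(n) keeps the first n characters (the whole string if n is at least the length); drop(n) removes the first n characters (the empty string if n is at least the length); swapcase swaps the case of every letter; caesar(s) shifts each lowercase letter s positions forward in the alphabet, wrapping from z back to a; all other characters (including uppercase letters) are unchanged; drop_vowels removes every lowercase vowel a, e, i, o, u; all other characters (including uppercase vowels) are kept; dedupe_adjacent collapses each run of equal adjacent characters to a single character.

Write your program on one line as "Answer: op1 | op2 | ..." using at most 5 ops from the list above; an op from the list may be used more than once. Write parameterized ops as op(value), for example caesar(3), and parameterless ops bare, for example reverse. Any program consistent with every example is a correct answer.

drop_vowels | take(2) | reverse | swapcase

Check, running the answer program on each example:
  "bdy" -> "bdy" -> "bd" -> "db" -> "DB"
  "peuxy" -> "pxy" -> "px" -> "xp" -> "XP"
  "fmtxnsnj" -> "fmtxnsnj" -> "fm" -> "mf" -> "MF"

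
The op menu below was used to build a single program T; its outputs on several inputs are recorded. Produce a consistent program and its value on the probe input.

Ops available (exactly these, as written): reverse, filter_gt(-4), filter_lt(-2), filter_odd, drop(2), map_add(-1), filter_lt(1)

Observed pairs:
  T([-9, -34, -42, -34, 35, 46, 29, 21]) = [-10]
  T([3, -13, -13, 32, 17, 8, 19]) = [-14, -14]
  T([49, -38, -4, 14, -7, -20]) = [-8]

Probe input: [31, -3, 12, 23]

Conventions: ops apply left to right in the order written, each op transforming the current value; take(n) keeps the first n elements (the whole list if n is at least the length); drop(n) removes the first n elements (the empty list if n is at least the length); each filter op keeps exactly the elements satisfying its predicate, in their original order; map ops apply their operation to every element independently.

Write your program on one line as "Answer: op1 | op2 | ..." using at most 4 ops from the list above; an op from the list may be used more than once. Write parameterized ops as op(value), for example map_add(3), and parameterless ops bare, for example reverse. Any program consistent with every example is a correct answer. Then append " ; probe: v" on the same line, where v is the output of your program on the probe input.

filter_odd | filter_lt(1) | map_add(-1) ; probe: [-4]

Check, running the answer program on each example:
  [-9, -34, -42, -34, 35, 46, 29, 21] -> [-9, 35, 29, 21] -> [-9] -> [-10]
  [3, -13, -13, 32, 17, 8, 19] -> [3, -13, -13, 17, 19] -> [-13, -13] -> [-14, -14]
  [49, -38, -4, 14, -7, -20] -> [49, -7] -> [-7] -> [-8]
  probe: [31, -3, 12, 23] -> [31, -3, 23] -> [-3] -> [-4]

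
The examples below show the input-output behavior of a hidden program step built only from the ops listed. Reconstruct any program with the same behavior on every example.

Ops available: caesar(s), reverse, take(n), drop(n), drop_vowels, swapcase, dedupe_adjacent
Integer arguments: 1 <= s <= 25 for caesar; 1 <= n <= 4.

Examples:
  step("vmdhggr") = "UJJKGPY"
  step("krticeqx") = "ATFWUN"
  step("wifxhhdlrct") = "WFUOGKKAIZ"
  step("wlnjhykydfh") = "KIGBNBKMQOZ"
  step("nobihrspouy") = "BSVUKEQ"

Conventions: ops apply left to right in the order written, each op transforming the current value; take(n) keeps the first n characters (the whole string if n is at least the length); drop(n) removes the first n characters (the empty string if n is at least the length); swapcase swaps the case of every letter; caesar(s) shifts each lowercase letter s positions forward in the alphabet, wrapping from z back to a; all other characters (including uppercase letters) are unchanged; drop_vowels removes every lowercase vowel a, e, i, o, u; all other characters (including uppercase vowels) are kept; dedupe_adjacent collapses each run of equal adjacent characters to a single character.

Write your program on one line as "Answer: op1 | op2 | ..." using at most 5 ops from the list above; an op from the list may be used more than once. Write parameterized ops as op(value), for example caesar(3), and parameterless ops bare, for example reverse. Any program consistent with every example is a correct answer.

reverse | drop_vowels | caesar(3) | swapcase

Check, running the answer program on each example:
  "vmdhggr" -> "rgghdmv" -> "rgghdmv" -> "ujjkgpy" -> "UJJKGPY"
  "krticeqx" -> "xqecitrk" -> "xqctrk" -> "atfwun" -> "ATFWUN"
  "wifxhhdlrct" -> "tcrldhhxfiw" -> "tcrldhhxfw" -> "wfuogkkaiz" -> "WFUOGKKAIZ"
  "wlnjhykydfh" -> "hfdykyhjnlw" -> "hfdykyhjnlw" -> "kigbnbkmqoz" -> "KIGBNBKMQOZ"
  "nobihrspouy" -> "yuopsrhibon" -> "ypsrhbn" -> "bsvukeq" -> "BSVUKEQ"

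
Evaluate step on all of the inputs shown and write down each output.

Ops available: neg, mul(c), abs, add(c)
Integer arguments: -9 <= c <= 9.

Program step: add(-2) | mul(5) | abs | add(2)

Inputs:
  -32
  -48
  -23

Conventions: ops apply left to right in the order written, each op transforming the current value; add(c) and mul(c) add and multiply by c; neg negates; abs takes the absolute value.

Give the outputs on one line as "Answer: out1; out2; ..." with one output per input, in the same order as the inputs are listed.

Execution, op by op:
  -32 -> -34 -> -170 -> 170 -> 172
  -48 -> -50 -> -250 -> 250 -> 252
  -23 -> -25 -> -125 -> 125 -> 127

172; 252; 127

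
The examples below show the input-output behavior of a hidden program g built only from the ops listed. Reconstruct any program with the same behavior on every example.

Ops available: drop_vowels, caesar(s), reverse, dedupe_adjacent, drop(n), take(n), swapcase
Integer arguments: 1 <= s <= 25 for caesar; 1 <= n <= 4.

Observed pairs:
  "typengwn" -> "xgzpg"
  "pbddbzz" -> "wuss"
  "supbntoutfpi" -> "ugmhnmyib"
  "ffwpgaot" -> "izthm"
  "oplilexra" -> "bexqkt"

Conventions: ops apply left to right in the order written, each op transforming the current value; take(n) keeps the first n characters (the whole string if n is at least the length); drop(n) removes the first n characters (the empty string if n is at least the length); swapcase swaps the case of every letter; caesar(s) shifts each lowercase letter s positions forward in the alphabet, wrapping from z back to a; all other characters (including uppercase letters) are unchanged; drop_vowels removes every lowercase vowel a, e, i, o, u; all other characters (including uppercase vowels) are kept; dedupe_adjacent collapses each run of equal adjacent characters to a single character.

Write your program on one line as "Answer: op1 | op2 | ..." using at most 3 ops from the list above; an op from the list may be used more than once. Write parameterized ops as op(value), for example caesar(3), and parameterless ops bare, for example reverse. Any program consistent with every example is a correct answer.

drop(3) | caesar(21) | caesar(24)

Check, running the answer program on each example:
  "typengwn" -> "engwn" -> "zibri" -> "xgzpg"
  "pbddbzz" -> "dbzz" -> "ywuu" -> "wuss"
  "supbntoutfpi" -> "bntoutfpi" -> "wiojpoakd" -> "ugmhnmyib"
  "ffwpgaot" -> "pgaot" -> "kbvjo" -> "izthm"
  "oplilexra" -> "ilexra" -> "dgzsmv" -> "bexqkt"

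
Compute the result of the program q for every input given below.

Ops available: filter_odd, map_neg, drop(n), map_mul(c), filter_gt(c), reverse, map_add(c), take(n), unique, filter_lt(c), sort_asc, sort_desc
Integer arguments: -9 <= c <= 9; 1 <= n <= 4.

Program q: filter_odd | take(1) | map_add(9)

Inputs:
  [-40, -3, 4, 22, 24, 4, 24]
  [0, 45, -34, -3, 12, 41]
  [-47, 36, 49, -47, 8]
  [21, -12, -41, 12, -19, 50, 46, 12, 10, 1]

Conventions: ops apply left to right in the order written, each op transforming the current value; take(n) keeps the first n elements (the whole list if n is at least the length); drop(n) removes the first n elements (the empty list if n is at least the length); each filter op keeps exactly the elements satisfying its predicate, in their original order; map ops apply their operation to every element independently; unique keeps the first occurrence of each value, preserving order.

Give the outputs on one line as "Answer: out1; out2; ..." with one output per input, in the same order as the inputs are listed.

Execution, op by op:
  [-40, -3, 4, 22, 24, 4, 24] -> [-3] -> [-3] -> [6]
  [0, 45, -34, -3, 12, 41] -> [45, -3, 41] -> [45] -> [54]
  [-47, 36, 49, -47, 8] -> [-47, 49, -47] -> [-47] -> [-38]
  [21, -12, -41, 12, -19, 50, 46, 12, 10, 1] -> [21, -41, -19, 1] -> [21] -> [30]

[6]; [54]; [-38]; [30]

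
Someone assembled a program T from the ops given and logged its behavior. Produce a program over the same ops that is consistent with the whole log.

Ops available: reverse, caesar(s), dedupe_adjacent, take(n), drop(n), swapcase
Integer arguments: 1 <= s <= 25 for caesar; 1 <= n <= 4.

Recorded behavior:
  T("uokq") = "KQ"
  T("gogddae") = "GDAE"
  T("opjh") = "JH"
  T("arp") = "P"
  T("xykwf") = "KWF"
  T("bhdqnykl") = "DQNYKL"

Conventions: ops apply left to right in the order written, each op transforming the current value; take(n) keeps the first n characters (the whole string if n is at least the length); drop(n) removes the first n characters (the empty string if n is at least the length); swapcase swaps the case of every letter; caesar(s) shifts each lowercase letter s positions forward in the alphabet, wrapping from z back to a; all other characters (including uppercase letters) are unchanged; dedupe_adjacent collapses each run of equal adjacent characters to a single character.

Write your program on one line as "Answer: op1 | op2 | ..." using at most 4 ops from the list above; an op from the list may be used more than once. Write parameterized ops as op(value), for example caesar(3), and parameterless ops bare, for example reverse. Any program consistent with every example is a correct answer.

drop(2) | swapcase | dedupe_adjacent

Check, running the answer program on each example:
  "uokq" -> "kq" -> "KQ" -> "KQ"
  "gogddae" -> "gddae" -> "GDDAE" -> "GDAE"
  "opjh" -> "jh" -> "JH" -> "JH"
  "arp" -> "p" -> "P" -> "P"
  "xykwf" -> "kwf" -> "KWF" -> "KWF"
  "bhdqnykl" -> "dqnykl" -> "DQNYKL" -> "DQNYKL"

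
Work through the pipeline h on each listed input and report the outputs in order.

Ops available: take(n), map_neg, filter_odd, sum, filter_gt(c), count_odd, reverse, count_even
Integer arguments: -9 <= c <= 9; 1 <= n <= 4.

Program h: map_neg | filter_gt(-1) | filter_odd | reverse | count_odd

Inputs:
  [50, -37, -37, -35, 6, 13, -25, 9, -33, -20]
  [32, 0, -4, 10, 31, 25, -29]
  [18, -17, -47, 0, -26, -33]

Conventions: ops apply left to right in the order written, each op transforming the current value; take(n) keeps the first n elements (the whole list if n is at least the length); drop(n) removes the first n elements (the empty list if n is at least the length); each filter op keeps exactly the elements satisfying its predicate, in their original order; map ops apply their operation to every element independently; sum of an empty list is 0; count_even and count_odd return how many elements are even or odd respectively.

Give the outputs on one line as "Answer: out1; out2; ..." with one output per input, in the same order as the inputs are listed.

Execution, op by op:
  [50, -37, -37, -35, 6, 13, -25, 9, -33, -20] -> [-50, 37, 37, 35, -6, -13, 25, -9, 33, 20] -> [37, 37, 35, 25, 33, 20] -> [37, 37, 35, 25, 33] -> [33, 25, 35, 37, 37] -> 5
  [32, 0, -4, 10, 31, 25, -29] -> [-32, 0, 4, -10, -31, -25, 29] -> [0, 4, 29] -> [29] -> [29] -> 1
  [18, -17, -47, 0, -26, -33] -> [-18, 17, 47, 0, 26, 33] -> [17, 47, 0, 26, 33] -> [17, 47, 33] -> [33, 47, 17] -> 3

5; 1; 3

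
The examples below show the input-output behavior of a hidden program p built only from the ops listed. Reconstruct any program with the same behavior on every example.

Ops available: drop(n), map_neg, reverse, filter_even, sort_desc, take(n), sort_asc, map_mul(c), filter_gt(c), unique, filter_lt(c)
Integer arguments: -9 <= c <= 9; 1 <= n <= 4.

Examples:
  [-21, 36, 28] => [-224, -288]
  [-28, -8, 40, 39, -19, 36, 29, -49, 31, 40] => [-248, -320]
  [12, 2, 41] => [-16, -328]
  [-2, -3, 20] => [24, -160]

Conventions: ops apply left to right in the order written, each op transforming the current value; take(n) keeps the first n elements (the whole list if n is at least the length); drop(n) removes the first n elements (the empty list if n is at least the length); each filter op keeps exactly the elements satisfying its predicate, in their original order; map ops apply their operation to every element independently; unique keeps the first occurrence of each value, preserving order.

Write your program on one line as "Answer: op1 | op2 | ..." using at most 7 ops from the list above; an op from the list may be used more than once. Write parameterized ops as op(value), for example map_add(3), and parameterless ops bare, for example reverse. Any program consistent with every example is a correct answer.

map_neg | map_mul(-8) | reverse | take(2) | map_neg | sort_desc

Check, running the answer program on each example:
  [-21, 36, 28] -> [21, -36, -28] -> [-168, 288, 224] -> [224, 288, -168] -> [224, 288] -> [-224, -288] -> [-224, -288]
  [-28, -8, 40, 39, -19, 36, 29, -49, 31, 40] -> [28, 8, -40, -39, 19, -36, -29, 49, -31, -40] -> [-224, -64, 320, 312, -152, 288, 232, -392, 248, 320] -> [320, 248, -392, 232, 288, -152, 312, 320, -64, -224] -> [320, 248] -> [-320, -248] -> [-248, -320]
  [12, 2, 41] -> [-12, -2, -41] -> [96, 16, 328] -> [328, 16, 96] -> [328, 16] -> [-328, -16] -> [-16, -328]
  [-2, -3, 20] -> [2, 3, -20] -> [-16, -24, 160] -> [160, -24, -16] -> [160, -24] -> [-160, 24] -> [24, -160]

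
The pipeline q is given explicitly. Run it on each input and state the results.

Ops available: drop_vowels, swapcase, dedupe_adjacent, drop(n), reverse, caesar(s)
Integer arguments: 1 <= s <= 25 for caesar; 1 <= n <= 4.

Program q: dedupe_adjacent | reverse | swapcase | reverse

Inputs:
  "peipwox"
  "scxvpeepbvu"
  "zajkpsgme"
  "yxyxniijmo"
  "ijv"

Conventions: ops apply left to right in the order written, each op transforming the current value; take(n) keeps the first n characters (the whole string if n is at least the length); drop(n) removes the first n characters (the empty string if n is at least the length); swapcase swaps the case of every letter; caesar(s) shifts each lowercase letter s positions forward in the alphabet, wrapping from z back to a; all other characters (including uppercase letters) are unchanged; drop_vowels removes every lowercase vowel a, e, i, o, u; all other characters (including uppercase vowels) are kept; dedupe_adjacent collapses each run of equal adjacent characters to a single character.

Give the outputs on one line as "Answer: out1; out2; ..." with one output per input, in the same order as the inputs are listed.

Execution, op by op:
  "peipwox" -> "peipwox" -> "xowpiep" -> "XOWPIEP" -> "PEIPWOX"
  "scxvpeepbvu" -> "scxvpepbvu" -> "uvbpepvxcs" -> "UVBPEPVXCS" -> "SCXVPEPBVU"
  "zajkpsgme" -> "zajkpsgme" -> "emgspkjaz" -> "EMGSPKJAZ" -> "ZAJKPSGME"
  "yxyxniijmo" -> "yxyxnijmo" -> "omjinxyxy" -> "OMJINXYXY" -> "YXYXNIJMO"
  "ijv" -> "ijv" -> "vji" -> "VJI" -> "IJV"

"PEIPWOX"; "SCXVPEPBVU"; "ZAJKPSGME"; "YXYXNIJMO"; "IJV"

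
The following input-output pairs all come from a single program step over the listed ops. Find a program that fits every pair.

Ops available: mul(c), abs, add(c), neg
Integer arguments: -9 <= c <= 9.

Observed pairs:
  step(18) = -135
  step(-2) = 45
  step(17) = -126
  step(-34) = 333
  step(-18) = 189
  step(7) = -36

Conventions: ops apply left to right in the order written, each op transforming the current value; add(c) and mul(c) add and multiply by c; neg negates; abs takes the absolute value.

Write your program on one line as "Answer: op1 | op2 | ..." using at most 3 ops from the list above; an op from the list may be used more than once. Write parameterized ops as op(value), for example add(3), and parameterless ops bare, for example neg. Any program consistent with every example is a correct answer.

neg | add(3) | mul(9)

Check, running the answer program on each example:
  18 -> -18 -> -15 -> -135
  -2 -> 2 -> 5 -> 45
  17 -> -17 -> -14 -> -126
  -34 -> 34 -> 37 -> 333
  -18 -> 18 -> 21 -> 189
  7 -> -7 -> -4 -> -36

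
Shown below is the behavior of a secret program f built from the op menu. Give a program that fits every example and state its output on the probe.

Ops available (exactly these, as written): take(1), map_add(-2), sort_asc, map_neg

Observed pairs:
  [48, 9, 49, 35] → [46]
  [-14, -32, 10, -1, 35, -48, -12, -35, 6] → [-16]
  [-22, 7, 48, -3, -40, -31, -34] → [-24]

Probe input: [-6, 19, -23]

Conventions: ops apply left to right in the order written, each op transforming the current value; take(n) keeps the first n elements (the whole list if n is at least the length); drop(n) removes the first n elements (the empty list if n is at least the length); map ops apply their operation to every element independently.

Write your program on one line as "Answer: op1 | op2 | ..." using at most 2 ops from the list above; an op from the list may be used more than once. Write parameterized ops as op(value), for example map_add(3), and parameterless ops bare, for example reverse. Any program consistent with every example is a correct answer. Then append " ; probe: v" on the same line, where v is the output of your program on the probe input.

map_add(-2) | take(1) ; probe: [-8]

Check, running the answer program on each example:
  [48, 9, 49, 35] -> [46, 7, 47, 33] -> [46]
  [-14, -32, 10, -1, 35, -48, -12, -35, 6] -> [-16, -34, 8, -3, 33, -50, -14, -37, 4] -> [-16]
  [-22, 7, 48, -3, -40, -31, -34] -> [-24, 5, 46, -5, -42, -33, -36] -> [-24]
  probe: [-6, 19, -23] -> [-8, 17, -25] -> [-8]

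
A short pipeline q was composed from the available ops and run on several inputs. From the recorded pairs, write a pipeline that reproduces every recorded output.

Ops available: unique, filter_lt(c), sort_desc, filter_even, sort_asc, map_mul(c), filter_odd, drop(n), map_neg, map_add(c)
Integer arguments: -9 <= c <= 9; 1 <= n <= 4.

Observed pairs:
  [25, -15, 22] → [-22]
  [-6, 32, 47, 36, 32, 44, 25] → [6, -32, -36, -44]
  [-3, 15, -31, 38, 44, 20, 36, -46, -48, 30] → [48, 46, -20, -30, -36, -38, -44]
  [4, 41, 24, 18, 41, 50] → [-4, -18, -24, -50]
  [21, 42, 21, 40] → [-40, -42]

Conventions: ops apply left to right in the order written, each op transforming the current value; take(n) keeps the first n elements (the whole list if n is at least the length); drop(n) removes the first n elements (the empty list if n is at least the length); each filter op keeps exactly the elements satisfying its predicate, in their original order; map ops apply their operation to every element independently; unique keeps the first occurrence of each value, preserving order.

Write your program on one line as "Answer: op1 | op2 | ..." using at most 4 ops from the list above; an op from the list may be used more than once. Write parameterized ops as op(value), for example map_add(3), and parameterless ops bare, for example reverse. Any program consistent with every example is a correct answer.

unique | map_neg | filter_even | sort_desc

Check, running the answer program on each example:
  [25, -15, 22] -> [25, -15, 22] -> [-25, 15, -22] -> [-22] -> [-22]
  [-6, 32, 47, 36, 32, 44, 25] -> [-6, 32, 47, 36, 44, 25] -> [6, -32, -47, -36, -44, -25] -> [6, -32, -36, -44] -> [6, -32, -36, -44]
  [-3, 15, -31, 38, 44, 20, 36, -46, -48, 30] -> [-3, 15, -31, 38, 44, 20, 36, -46, -48, 30] -> [3, -15, 31, -38, -44, -20, -36, 46, 48, -30] -> [-38, -44, -20, -36, 46, 48, -30] -> [48, 46, -20, -30, -36, -38, -44]
  [4, 41, 24, 18, 41, 50] -> [4, 41, 24, 18, 50] -> [-4, -41, -24, -18, -50] -> [-4, -24, -18, -50] -> [-4, -18, -24, -50]
  [21, 42, 21, 40] -> [21, 42, 40] -> [-21, -42, -40] -> [-42, -40] -> [-40, -42]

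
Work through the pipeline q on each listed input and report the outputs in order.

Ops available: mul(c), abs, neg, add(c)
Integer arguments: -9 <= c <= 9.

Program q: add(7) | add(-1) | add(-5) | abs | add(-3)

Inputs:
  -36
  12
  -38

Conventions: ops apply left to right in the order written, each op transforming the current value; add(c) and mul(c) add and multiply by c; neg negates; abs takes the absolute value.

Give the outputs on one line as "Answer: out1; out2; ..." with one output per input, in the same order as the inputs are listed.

32; 10; 34

Execution, op by op:
  -36 -> -29 -> -30 -> -35 -> 35 -> 32
  12 -> 19 -> 18 -> 13 -> 13 -> 10
  -38 -> -31 -> -32 -> -37 -> 37 -> 34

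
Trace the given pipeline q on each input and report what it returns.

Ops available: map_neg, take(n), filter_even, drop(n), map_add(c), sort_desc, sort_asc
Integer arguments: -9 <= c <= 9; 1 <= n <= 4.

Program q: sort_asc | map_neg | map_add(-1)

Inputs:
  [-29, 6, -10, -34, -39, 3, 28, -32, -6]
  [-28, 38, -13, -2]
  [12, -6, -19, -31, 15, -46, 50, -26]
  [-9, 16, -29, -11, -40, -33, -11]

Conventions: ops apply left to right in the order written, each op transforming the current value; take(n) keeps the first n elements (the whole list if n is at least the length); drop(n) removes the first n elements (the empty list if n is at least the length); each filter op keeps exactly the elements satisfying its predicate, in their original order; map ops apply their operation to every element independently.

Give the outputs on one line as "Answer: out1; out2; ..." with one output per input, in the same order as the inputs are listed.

Execution, op by op:
  [-29, 6, -10, -34, -39, 3, 28, -32, -6] -> [-39, -34, -32, -29, -10, -6, 3, 6, 28] -> [39, 34, 32, 29, 10, 6, -3, -6, -28] -> [38, 33, 31, 28, 9, 5, -4, -7, -29]
  [-28, 38, -13, -2] -> [-28, -13, -2, 38] -> [28, 13, 2, -38] -> [27, 12, 1, -39]
  [12, -6, -19, -31, 15, -46, 50, -26] -> [-46, -31, -26, -19, -6, 12, 15, 50] -> [46, 31, 26, 19, 6, -12, -15, -50] -> [45, 30, 25, 18, 5, -13, -16, -51]
  [-9, 16, -29, -11, -40, -33, -11] -> [-40, -33, -29, -11, -11, -9, 16] -> [40, 33, 29, 11, 11, 9, -16] -> [39, 32, 28, 10, 10, 8, -17]

[38, 33, 31, 28, 9, 5, -4, -7, -29]; [27, 12, 1, -39]; [45, 30, 25, 18, 5, -13, -16, -51]; [39, 32, 28, 10, 10, 8, -17]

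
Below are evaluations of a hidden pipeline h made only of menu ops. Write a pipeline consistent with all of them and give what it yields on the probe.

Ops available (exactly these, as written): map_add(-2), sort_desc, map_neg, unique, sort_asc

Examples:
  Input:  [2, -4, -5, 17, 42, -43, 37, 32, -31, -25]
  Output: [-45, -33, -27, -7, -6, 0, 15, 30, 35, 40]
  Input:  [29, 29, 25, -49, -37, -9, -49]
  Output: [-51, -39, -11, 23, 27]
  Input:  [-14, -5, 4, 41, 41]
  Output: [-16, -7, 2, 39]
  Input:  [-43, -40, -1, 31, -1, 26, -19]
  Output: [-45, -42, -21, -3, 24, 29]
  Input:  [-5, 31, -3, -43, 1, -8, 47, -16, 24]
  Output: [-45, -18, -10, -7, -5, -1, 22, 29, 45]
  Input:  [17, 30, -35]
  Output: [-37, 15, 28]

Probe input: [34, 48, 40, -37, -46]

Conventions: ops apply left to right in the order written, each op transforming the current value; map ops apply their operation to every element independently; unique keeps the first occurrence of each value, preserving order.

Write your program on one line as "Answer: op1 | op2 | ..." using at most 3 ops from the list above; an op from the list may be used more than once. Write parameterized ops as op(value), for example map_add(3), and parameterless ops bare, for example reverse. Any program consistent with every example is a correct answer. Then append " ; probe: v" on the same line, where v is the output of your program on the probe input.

sort_asc | unique | map_add(-2) ; probe: [-48, -39, 32, 38, 46]

Check, running the answer program on each example:
  [2, -4, -5, 17, 42, -43, 37, 32, -31, -25] -> [-43, -31, -25, -5, -4, 2, 17, 32, 37, 42] -> [-43, -31, -25, -5, -4, 2, 17, 32, 37, 42] -> [-45, -33, -27, -7, -6, 0, 15, 30, 35, 40]
  [29, 29, 25, -49, -37, -9, -49] -> [-49, -49, -37, -9, 25, 29, 29] -> [-49, -37, -9, 25, 29] -> [-51, -39, -11, 23, 27]
  [-14, -5, 4, 41, 41] -> [-14, -5, 4, 41, 41] -> [-14, -5, 4, 41] -> [-16, -7, 2, 39]
  [-43, -40, -1, 31, -1, 26, -19] -> [-43, -40, -19, -1, -1, 26, 31] -> [-43, -40, -19, -1, 26, 31] -> [-45, -42, -21, -3, 24, 29]
  [-5, 31, -3, -43, 1, -8, 47, -16, 24] -> [-43, -16, -8, -5, -3, 1, 24, 31, 47] -> [-43, -16, -8, -5, -3, 1, 24, 31, 47] -> [-45, -18, -10, -7, -5, -1, 22, 29, 45]
  [17, 30, -35] -> [-35, 17, 30] -> [-35, 17, 30] -> [-37, 15, 28]
  probe: [34, 48, 40, -37, -46] -> [-46, -37, 34, 40, 48] -> [-46, -37, 34, 40, 48] -> [-48, -39, 32, 38, 46]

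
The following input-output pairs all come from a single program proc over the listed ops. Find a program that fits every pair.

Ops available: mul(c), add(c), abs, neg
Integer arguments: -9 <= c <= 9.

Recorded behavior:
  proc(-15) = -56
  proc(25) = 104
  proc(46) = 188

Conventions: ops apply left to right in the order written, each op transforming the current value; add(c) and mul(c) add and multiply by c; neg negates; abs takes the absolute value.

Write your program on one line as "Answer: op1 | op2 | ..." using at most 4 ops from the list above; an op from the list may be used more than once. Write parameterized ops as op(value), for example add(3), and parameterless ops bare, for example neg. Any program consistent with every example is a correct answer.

mul(-2) | add(-2) | mul(2) | neg

Check, running the answer program on each example:
  -15 -> 30 -> 28 -> 56 -> -56
  25 -> -50 -> -52 -> -104 -> 104
  46 -> -92 -> -94 -> -188 -> 188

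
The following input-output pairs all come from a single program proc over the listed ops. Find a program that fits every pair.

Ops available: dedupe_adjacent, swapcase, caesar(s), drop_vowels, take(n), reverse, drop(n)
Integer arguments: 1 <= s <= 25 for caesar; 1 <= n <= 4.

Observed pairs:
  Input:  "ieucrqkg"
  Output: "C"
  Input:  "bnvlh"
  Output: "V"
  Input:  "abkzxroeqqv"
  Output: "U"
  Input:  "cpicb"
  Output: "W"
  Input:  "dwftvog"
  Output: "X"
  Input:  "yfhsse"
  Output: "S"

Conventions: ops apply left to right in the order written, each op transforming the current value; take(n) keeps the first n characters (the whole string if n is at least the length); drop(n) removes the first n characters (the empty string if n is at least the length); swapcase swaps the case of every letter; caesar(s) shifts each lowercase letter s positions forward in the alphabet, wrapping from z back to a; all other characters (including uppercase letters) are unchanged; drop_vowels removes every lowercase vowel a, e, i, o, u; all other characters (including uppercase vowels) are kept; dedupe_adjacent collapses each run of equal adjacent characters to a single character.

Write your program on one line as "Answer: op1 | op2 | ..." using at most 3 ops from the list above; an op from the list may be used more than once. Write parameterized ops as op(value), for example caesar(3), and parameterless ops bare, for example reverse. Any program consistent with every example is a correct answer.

caesar(20) | swapcase | take(1)

Check, running the answer program on each example:
  "ieucrqkg" -> "cyowlkea" -> "CYOWLKEA" -> "C"
  "bnvlh" -> "vhpfb" -> "VHPFB" -> "V"
  "abkzxroeqqv" -> "uvetrliykkp" -> "UVETRLIYKKP" -> "U"
  "cpicb" -> "wjcwv" -> "WJCWV" -> "W"
  "dwftvog" -> "xqznpia" -> "XQZNPIA" -> "X"
  "yfhsse" -> "szbmmy" -> "SZBMMY" -> "S"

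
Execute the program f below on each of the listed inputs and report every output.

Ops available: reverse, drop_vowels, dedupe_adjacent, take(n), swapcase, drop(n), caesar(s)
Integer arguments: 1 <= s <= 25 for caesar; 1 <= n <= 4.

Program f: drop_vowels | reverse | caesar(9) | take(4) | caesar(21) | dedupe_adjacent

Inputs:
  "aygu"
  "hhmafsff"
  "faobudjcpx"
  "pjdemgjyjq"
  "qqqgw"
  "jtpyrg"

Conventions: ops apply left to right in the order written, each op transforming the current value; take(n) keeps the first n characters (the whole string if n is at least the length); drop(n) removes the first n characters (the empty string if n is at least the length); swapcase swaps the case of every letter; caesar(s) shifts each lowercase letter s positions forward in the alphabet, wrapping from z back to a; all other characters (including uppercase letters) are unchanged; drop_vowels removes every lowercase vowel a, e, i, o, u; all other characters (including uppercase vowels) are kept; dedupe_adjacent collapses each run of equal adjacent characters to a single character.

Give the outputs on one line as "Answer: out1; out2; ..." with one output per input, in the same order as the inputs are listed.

"kc"; "jwj"; "btgn"; "uncn"; "aku"; "kvct"

Execution, op by op:
  "aygu" -> "yg" -> "gy" -> "ph" -> "ph" -> "kc" -> "kc"
  "hhmafsff" -> "hhmfsff" -> "ffsfmhh" -> "oobovqq" -> "oobo" -> "jjwj" -> "jwj"
  "faobudjcpx" -> "fbdjcpx" -> "xpcjdbf" -> "gylsmko" -> "gyls" -> "btgn" -> "btgn"
  "pjdemgjyjq" -> "pjdmgjyjq" -> "qjyjgmdjp" -> "zshspvmsy" -> "zshs" -> "uncn" -> "uncn"
  "qqqgw" -> "qqqgw" -> "wgqqq" -> "fpzzz" -> "fpzz" -> "akuu" -> "aku"
  "jtpyrg" -> "jtpyrg" -> "gryptj" -> "pahycs" -> "pahy" -> "kvct" -> "kvct"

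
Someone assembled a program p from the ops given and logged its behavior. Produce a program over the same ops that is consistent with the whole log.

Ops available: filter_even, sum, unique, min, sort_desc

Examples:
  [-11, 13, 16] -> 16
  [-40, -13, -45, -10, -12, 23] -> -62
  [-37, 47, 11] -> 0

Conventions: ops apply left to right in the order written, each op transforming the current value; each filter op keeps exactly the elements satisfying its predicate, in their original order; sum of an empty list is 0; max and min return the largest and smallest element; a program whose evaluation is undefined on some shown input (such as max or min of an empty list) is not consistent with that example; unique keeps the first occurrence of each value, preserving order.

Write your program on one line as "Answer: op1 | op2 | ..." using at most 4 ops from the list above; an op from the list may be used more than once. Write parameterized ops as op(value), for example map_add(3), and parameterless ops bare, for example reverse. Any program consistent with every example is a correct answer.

sort_desc | filter_even | sum

Check, running the answer program on each example:
  [-11, 13, 16] -> [16, 13, -11] -> [16] -> 16
  [-40, -13, -45, -10, -12, 23] -> [23, -10, -12, -13, -40, -45] -> [-10, -12, -40] -> -62
  [-37, 47, 11] -> [47, 11, -37] -> [] -> 0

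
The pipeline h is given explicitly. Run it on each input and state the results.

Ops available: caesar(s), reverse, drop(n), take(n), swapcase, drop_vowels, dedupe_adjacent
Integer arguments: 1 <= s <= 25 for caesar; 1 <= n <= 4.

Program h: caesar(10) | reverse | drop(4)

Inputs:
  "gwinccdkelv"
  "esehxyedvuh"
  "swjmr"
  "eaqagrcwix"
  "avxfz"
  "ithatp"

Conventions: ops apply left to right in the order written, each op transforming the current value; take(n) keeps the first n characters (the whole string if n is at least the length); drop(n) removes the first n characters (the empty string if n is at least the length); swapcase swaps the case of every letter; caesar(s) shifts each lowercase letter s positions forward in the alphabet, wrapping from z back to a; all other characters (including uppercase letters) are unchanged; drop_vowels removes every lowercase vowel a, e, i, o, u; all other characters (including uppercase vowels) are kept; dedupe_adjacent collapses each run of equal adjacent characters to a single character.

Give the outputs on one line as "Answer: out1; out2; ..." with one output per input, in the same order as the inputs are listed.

Execution, op by op:
  "gwinccdkelv" -> "qgsxmmnuovf" -> "fvounmmxsgq" -> "nmmxsgq"
  "esehxyedvuh" -> "ocorhionfer" -> "refnoihroco" -> "oihroco"
  "swjmr" -> "cgtwb" -> "bwtgc" -> "c"
  "eaqagrcwix" -> "okakqbmgsh" -> "hsgmbqkako" -> "bqkako"
  "avxfz" -> "kfhpj" -> "jphfk" -> "k"
  "ithatp" -> "sdrkdz" -> "zdkrds" -> "ds"

"nmmxsgq"; "oihroco"; "c"; "bqkako"; "k"; "ds"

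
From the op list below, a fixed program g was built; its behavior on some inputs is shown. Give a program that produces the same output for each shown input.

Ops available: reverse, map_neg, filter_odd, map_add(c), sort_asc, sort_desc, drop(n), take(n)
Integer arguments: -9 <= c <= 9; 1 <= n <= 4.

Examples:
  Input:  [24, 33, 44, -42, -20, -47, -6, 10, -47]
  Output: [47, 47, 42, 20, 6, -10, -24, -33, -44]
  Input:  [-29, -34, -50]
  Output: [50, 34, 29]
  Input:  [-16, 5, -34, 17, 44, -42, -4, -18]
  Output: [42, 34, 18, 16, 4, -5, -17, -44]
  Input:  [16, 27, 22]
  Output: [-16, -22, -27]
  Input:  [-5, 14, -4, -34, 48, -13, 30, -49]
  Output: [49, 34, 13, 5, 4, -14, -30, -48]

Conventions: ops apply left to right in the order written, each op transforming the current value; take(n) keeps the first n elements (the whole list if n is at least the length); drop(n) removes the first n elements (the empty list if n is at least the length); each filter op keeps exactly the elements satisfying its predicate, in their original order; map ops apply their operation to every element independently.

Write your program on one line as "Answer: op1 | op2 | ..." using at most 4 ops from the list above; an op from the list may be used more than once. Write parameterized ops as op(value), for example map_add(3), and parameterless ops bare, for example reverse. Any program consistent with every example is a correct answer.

reverse | map_neg | sort_desc

Check, running the answer program on each example:
  [24, 33, 44, -42, -20, -47, -6, 10, -47] -> [-47, 10, -6, -47, -20, -42, 44, 33, 24] -> [47, -10, 6, 47, 20, 42, -44, -33, -24] -> [47, 47, 42, 20, 6, -10, -24, -33, -44]
  [-29, -34, -50] -> [-50, -34, -29] -> [50, 34, 29] -> [50, 34, 29]
  [-16, 5, -34, 17, 44, -42, -4, -18] -> [-18, -4, -42, 44, 17, -34, 5, -16] -> [18, 4, 42, -44, -17, 34, -5, 16] -> [42, 34, 18, 16, 4, -5, -17, -44]
  [16, 27, 22] -> [22, 27, 16] -> [-22, -27, -16] -> [-16, -22, -27]
  [-5, 14, -4, -34, 48, -13, 30, -49] -> [-49, 30, -13, 48, -34, -4, 14, -5] -> [49, -30, 13, -48, 34, 4, -14, 5] -> [49, 34, 13, 5, 4, -14, -30, -48]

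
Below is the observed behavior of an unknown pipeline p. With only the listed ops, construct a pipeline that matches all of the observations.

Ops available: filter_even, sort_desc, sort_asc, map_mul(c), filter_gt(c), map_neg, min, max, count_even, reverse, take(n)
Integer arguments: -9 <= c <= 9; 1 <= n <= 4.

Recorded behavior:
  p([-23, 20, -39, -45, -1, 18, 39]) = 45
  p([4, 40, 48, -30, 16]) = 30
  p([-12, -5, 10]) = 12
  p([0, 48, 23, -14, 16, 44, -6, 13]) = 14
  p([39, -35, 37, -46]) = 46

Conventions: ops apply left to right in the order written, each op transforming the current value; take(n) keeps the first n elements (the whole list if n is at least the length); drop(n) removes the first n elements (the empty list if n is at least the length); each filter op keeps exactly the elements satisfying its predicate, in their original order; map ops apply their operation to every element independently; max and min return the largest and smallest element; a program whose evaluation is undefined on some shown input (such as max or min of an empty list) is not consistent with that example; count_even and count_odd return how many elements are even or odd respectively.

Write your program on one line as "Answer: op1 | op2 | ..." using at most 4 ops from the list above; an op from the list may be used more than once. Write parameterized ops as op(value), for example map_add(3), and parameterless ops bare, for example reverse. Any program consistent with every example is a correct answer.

map_neg | reverse | max

Check, running the answer program on each example:
  [-23, 20, -39, -45, -1, 18, 39] -> [23, -20, 39, 45, 1, -18, -39] -> [-39, -18, 1, 45, 39, -20, 23] -> 45
  [4, 40, 48, -30, 16] -> [-4, -40, -48, 30, -16] -> [-16, 30, -48, -40, -4] -> 30
  [-12, -5, 10] -> [12, 5, -10] -> [-10, 5, 12] -> 12
  [0, 48, 23, -14, 16, 44, -6, 13] -> [0, -48, -23, 14, -16, -44, 6, -13] -> [-13, 6, -44, -16, 14, -23, -48, 0] -> 14
  [39, -35, 37, -46] -> [-39, 35, -37, 46] -> [46, -37, 35, -39] -> 46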